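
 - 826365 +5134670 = 4308305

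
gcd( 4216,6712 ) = 8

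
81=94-13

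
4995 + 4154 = 9149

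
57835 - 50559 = 7276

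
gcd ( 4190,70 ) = 10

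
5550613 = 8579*647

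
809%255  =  44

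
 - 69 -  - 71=2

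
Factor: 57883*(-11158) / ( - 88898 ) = 322929257/44449 = 7^2 * 797^1*8269^1*44449^( - 1) 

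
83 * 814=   67562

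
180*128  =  23040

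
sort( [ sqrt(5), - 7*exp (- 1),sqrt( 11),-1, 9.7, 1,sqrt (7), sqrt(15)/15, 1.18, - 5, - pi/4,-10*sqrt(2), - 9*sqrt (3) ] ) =[ - 9*sqrt( 3 ),-10*sqrt(2 )  , - 5, -7*exp( - 1 ), - 1, - pi/4,sqrt ( 15)/15,1, 1.18, sqrt (5 ),sqrt( 7) , sqrt(11), 9.7 ]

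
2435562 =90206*27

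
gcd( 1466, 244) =2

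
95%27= 14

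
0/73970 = 0 = 0.00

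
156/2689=156/2689 = 0.06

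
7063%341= 243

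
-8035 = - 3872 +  - 4163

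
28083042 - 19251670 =8831372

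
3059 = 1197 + 1862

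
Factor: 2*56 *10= 2^5*5^1*7^1 = 1120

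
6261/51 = 122 + 13/17 = 122.76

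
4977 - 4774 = 203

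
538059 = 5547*97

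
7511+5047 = 12558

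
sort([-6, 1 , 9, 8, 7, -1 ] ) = [ - 6,-1, 1, 7, 8, 9 ] 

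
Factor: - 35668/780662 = - 17834/390331 = -2^1*37^1*73^( - 1)*241^1*5347^(-1)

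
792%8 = 0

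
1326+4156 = 5482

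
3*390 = 1170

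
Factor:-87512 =-2^3*10939^1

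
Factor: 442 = 2^1*13^1*17^1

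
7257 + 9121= 16378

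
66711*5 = 333555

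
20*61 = 1220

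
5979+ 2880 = 8859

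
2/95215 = 2/95215 = 0.00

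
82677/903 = 91  +  24/43 = 91.56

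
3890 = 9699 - 5809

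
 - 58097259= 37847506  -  95944765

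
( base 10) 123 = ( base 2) 1111011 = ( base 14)8b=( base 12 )a3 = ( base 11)102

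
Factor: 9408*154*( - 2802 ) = - 4059627264 = - 2^8*3^2*7^3*11^1*467^1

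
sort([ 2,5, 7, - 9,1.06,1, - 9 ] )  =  [ - 9,- 9 , 1, 1.06 , 2,5 , 7] 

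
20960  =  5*4192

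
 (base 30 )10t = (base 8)1641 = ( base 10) 929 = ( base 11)775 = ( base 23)1h9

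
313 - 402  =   - 89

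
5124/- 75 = -1708/25   =  - 68.32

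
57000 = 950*60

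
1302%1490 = 1302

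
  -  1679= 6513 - 8192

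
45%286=45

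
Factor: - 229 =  - 229^1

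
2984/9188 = 746/2297 = 0.32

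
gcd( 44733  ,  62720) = 1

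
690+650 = 1340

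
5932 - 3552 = 2380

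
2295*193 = 442935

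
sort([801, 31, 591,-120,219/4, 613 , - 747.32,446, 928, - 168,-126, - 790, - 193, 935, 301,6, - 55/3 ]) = [ -790, - 747.32, - 193,-168, - 126,- 120, - 55/3,6,31, 219/4 , 301, 446,591, 613, 801,928, 935 ]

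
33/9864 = 11/3288 = 0.00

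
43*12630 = 543090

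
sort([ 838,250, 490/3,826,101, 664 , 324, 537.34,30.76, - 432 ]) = [ - 432, 30.76, 101, 490/3 , 250, 324, 537.34 , 664, 826,838] 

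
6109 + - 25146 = -19037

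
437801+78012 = 515813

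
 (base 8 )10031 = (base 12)2475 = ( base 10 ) 4121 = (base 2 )1000000011001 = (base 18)CCH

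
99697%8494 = 6263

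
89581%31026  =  27529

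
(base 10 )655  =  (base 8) 1217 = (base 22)17H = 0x28F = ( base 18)207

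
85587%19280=8467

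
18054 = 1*18054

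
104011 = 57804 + 46207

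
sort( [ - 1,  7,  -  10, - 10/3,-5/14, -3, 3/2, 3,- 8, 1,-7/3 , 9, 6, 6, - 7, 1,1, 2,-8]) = [ - 10,-8, - 8, - 7, - 10/3, - 3, -7/3, -1 ,  -  5/14, 1, 1,1, 3/2, 2,3, 6,6 , 7,9]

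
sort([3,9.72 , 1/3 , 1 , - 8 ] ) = [ - 8,1/3,1,3,9.72 ] 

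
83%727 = 83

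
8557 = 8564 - 7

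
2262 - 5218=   -2956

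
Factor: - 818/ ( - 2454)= 1/3 = 3^(- 1)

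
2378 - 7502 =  - 5124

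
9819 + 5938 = 15757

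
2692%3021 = 2692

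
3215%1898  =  1317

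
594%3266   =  594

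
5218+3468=8686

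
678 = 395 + 283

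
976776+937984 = 1914760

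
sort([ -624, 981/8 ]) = [-624,981/8 ] 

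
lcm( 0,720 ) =0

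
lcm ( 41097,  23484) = 164388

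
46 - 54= - 8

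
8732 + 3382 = 12114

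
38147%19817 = 18330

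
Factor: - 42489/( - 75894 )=2^(-1)*3^1*7^( - 1 )*13^( - 1 ) * 139^( - 1) * 4721^1 = 14163/25298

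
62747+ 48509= 111256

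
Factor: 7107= 3^1*23^1*103^1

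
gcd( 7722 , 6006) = 858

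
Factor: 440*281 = 2^3*5^1*11^1*281^1 = 123640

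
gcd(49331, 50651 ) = 1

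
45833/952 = 48+137/952 = 48.14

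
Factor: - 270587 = -270587^1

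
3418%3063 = 355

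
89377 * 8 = 715016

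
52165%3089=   2741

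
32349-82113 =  - 49764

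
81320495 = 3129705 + 78190790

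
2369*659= 1561171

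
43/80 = 43/80= 0.54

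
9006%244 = 222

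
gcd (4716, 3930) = 786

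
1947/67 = 1947/67 = 29.06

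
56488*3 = 169464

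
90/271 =90/271 = 0.33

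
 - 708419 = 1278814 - 1987233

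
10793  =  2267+8526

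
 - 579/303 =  - 193/101= - 1.91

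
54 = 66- 12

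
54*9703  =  523962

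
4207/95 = 4207/95 = 44.28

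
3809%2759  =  1050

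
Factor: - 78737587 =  - 127^1*619981^1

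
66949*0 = 0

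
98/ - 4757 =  - 98/4757 = -0.02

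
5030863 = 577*8719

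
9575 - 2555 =7020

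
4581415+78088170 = 82669585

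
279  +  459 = 738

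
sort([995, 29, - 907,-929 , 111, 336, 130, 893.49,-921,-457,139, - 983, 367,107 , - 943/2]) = [  -  983, - 929, - 921, -907,-943/2, - 457, 29 , 107, 111,130,139, 336,367,893.49,995]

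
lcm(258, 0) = 0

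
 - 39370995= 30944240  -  70315235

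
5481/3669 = 1827/1223=1.49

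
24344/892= 27 + 65/223 = 27.29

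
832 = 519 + 313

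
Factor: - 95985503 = -43^1*2232221^1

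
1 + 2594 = 2595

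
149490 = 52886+96604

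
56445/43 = 56445/43 = 1312.67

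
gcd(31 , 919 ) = 1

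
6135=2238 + 3897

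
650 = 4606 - 3956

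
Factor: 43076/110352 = 89/228 = 2^(-2)*3^( - 1)*19^(-1)*89^1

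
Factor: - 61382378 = -2^1*30691189^1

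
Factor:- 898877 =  - 7^1*128411^1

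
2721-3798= - 1077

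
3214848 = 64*50232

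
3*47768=143304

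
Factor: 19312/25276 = 68/89 = 2^2 * 17^1*89^( - 1)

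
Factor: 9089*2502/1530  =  5^( - 1)*17^( - 1)*61^1*139^1*149^1 = 1263371/85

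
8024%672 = 632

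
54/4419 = 6/491 = 0.01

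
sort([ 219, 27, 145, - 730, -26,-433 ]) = [ - 730,-433, - 26,27, 145, 219]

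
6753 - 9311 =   -  2558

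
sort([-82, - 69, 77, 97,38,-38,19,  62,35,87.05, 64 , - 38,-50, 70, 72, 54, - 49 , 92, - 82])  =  [ - 82,-82,-69,-50, - 49,-38,  -  38 , 19, 35, 38, 54, 62,  64 , 70, 72,77, 87.05, 92,97]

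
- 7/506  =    -  7/506 = - 0.01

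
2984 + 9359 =12343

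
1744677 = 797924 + 946753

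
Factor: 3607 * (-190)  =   - 685330 = -  2^1*5^1*19^1*3607^1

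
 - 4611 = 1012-5623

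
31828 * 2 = 63656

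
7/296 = 7/296 = 0.02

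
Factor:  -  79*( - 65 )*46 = 236210 = 2^1*5^1*13^1*23^1*79^1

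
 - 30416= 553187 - 583603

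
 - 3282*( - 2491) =8175462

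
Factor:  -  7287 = -3^1*7^1*347^1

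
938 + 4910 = 5848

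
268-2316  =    -  2048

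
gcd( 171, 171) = 171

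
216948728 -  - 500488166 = 717436894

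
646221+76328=722549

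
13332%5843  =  1646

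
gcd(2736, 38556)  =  36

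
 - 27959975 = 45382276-73342251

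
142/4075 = 142/4075 =0.03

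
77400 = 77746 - 346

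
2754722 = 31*88862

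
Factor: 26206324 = 2^2*6551581^1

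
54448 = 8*6806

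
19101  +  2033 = 21134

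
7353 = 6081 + 1272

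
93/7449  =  31/2483 = 0.01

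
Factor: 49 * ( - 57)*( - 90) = 2^1*3^3 * 5^1*7^2 * 19^1 = 251370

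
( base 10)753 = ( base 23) 19h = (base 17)2A5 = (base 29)PS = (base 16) 2F1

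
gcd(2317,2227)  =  1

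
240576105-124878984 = 115697121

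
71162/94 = 757+2/47= 757.04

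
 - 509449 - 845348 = -1354797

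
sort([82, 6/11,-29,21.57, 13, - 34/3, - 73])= [  -  73, - 29, - 34/3,6/11  ,  13, 21.57, 82 ]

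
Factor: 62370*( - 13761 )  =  -2^1*3^6*5^1*7^1*11^2*139^1 = - 858273570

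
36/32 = 9/8 = 1.12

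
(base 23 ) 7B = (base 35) 4w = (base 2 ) 10101100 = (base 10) 172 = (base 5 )1142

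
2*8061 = 16122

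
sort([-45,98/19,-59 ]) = [ - 59, - 45,98/19 ] 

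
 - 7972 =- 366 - 7606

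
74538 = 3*24846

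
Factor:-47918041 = - 47918041^1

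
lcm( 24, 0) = 0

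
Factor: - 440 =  - 2^3*5^1*11^1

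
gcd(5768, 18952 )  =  824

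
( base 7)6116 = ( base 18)69E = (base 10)2120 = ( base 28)2JK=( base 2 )100001001000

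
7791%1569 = 1515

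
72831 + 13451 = 86282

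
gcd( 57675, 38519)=1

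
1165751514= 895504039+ 270247475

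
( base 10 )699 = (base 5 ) 10244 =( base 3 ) 221220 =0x2bb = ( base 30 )N9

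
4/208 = 1/52 = 0.02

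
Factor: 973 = 7^1*139^1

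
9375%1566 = 1545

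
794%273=248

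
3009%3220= 3009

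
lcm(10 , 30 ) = 30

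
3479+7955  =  11434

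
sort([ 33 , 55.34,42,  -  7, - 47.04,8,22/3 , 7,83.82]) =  [ - 47.04, - 7,7, 22/3,8,33, 42, 55.34,83.82]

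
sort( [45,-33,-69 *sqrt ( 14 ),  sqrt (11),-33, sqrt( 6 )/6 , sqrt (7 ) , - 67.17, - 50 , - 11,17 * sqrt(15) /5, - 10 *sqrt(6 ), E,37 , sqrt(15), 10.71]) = [ - 69*sqrt (14 ), - 67.17, - 50,-33,  -  33,-10*sqrt( 6 ),-11, sqrt(  6) /6,sqrt( 7 ),E,sqrt( 11 ),sqrt( 15 ), 10.71, 17*sqrt( 15) /5, 37,45]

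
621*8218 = 5103378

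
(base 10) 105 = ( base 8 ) 151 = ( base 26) 41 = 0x69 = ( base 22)4H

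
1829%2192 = 1829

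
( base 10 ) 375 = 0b101110111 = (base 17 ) 151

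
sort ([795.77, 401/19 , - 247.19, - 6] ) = [-247.19, - 6, 401/19, 795.77 ]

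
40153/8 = 5019 + 1/8 = 5019.12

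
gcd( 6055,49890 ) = 5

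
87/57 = 29/19 = 1.53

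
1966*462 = 908292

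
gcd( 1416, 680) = 8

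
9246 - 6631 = 2615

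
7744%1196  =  568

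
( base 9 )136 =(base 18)66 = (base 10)114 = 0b1110010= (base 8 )162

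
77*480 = 36960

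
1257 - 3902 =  - 2645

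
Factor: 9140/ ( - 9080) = - 457/454 = -  2^(-1 ) * 227^( - 1 )*457^1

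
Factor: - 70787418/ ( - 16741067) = 2^1*3^1* 7^( - 1)*13^1*139^1*157^ ( - 1)* 6529^1*15233^( - 1)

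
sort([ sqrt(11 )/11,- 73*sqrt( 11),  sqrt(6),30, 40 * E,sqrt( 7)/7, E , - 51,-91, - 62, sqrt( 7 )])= [- 73*sqrt (11), -91,  -  62 , - 51, sqrt( 11)/11,sqrt(7)/7,sqrt (6),sqrt(7 ), E,  30, 40*E] 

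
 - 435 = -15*29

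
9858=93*106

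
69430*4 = 277720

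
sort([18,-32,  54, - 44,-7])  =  [  -  44,  -  32,-7,18,54]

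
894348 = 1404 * 637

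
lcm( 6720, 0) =0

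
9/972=1/108 = 0.01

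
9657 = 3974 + 5683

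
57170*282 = 16121940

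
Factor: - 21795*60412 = -2^2 *3^1* 5^1*11^1*  1373^1 * 1453^1 = - 1316679540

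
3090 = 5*618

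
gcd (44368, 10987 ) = 1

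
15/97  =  15/97 = 0.15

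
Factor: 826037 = 826037^1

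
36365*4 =145460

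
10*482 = 4820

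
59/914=59/914= 0.06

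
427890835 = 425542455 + 2348380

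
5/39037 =5/39037 = 0.00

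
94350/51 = 1850 =1850.00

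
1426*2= 2852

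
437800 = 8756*50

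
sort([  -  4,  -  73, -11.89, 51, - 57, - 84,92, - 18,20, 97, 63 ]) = [ - 84,-73, - 57, - 18, - 11.89, - 4,20, 51,63, 92, 97]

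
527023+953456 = 1480479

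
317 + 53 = 370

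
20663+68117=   88780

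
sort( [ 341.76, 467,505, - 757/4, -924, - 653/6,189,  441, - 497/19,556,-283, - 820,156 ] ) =[ - 924,  -  820, -283, - 757/4,-653/6,  -  497/19, 156, 189  ,  341.76, 441 , 467,505,556 ]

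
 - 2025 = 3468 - 5493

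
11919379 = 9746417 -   -  2172962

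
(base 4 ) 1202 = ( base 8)142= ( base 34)2u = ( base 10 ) 98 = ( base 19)53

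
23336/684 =34+ 20/171 = 34.12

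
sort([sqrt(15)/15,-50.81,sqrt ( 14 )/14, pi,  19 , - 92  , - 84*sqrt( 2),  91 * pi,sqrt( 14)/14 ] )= [  -  84*sqrt( 2), - 92, - 50.81,sqrt( 15) /15,sqrt ( 14 ) /14,sqrt(14)/14, pi,19 , 91 * pi]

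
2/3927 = 2/3927 = 0.00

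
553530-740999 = -187469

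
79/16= 79/16=4.94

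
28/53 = 28/53 = 0.53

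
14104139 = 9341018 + 4763121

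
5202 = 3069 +2133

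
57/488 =57/488 = 0.12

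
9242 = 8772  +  470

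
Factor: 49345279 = 53^1*61^1 * 15263^1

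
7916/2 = 3958 = 3958.00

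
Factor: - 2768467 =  - 13^1 * 17^1 * 12527^1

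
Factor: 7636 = 2^2*23^1*83^1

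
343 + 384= 727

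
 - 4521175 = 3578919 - 8100094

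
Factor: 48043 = 107^1*449^1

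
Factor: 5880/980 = 6 =2^1 * 3^1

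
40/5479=40/5479=0.01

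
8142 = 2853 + 5289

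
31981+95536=127517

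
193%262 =193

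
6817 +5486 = 12303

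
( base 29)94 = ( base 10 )265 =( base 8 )411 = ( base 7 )526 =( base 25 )af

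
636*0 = 0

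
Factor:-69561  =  - 3^2*59^1*131^1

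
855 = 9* 95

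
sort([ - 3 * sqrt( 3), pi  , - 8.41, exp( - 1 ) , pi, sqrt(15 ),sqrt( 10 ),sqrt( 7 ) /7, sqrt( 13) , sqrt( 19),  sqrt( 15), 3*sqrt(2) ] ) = [ - 8.41,  -  3*sqrt (3 ), exp(-1) , sqrt(7 ) /7,pi, pi,sqrt (10),  sqrt(13), sqrt( 15),sqrt( 15), 3*sqrt(2),sqrt( 19 )] 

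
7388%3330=728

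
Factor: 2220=2^2*3^1 * 5^1*37^1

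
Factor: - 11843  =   - 13^1 * 911^1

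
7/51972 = 7/51972 = 0.00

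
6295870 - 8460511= - 2164641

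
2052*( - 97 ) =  - 199044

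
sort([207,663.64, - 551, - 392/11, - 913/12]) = [ - 551, - 913/12, - 392/11,207,663.64 ] 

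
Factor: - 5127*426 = - 2^1 * 3^2 * 71^1  *  1709^1 = - 2184102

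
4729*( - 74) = -349946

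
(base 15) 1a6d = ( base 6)42304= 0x1660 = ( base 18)HC4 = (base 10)5728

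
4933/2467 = 1+2466/2467 = 2.00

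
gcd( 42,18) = 6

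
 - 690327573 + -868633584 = -1558961157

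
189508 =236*803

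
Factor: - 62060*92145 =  - 5718518700 = -  2^2 * 3^1*5^2*29^1*107^1*6143^1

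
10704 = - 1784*( - 6 ) 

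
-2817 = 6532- 9349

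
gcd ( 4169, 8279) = 1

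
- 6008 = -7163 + 1155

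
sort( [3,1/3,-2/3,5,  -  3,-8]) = [ - 8 , - 3 ,-2/3, 1/3, 3,5]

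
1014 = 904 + 110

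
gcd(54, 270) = 54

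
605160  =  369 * 1640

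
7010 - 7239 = - 229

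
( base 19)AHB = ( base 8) 7550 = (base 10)3944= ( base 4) 331220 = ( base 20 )9H4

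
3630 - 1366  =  2264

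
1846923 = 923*2001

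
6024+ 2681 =8705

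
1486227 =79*18813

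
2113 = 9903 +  - 7790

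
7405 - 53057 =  -45652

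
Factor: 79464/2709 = 88/3= 2^3*3^( - 1 )*11^1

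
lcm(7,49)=49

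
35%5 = 0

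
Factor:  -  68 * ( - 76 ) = 2^4 * 17^1*19^1 = 5168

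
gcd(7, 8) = 1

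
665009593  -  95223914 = 569785679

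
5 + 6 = 11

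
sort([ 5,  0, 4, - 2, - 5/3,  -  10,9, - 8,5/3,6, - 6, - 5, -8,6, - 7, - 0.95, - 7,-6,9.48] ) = [ - 10, - 8, - 8 , - 7, - 7,-6, - 6, - 5, - 2, - 5/3, - 0.95,0,5/3, 4,5, 6,6,9,9.48] 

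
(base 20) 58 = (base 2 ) 1101100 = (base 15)73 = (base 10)108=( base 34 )36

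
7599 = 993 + 6606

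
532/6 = 266/3 = 88.67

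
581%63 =14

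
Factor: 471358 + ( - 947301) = - 475943 = - 13^1*31^1*1181^1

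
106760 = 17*6280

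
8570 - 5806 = 2764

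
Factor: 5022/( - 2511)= - 2^1 = -2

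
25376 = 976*26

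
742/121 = 742/121 = 6.13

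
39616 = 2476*16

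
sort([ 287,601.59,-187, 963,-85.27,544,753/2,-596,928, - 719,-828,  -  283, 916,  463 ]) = [ - 828, - 719, - 596, - 283 , - 187, - 85.27,287, 753/2,463,544,  601.59,916,928, 963] 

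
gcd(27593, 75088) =1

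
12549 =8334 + 4215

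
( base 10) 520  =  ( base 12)374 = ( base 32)g8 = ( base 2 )1000001000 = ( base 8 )1010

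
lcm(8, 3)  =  24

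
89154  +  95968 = 185122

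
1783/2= 891 + 1/2 = 891.50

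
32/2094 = 16/1047 =0.02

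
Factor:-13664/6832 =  - 2 = - 2^1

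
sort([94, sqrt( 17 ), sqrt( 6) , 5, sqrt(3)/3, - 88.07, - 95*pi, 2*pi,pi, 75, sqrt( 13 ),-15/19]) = [ - 95 * pi , - 88.07, - 15/19, sqrt( 3)/3, sqrt (6),  pi, sqrt ( 13) , sqrt ( 17), 5, 2*pi, 75,94]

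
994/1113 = 142/159= 0.89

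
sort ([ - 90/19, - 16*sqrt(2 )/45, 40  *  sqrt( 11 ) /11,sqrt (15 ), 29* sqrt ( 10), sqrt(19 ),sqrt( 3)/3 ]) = [-90/19,-16*sqrt(2 )/45, sqrt( 3 )/3,sqrt(15),sqrt( 19 ),  40*sqrt(11 ) /11 , 29*sqrt( 10 )]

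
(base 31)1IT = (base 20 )3h8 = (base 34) 1bi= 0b11000001100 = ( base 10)1548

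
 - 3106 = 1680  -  4786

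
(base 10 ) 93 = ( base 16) 5d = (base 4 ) 1131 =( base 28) 39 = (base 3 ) 10110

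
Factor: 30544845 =3^1*5^1 *2036323^1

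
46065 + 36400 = 82465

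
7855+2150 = 10005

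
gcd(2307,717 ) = 3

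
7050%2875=1300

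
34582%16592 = 1398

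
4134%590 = 4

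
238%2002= 238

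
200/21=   9+11/21 = 9.52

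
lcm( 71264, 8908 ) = 71264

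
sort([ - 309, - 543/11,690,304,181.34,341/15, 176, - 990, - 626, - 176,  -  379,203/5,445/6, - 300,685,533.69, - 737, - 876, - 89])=[ - 990,-876, - 737, - 626,-379, - 309, - 300, - 176, - 89, - 543/11,341/15,203/5,445/6,176,181.34,304,533.69, 685 , 690 ] 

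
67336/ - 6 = -11223 + 1/3  =  - 11222.67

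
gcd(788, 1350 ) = 2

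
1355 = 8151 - 6796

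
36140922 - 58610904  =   - 22469982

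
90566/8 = 45283/4 = 11320.75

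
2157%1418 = 739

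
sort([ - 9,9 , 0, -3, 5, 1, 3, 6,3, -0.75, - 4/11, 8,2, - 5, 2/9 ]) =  [ - 9, - 5,-3, - 0.75, - 4/11,0,  2/9, 1,2,3,3,5, 6, 8,9]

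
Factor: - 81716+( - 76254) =-2^1*5^1 * 15797^1 = -157970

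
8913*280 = 2495640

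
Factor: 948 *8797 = 8339556 = 2^2*3^1 * 19^1*79^1*463^1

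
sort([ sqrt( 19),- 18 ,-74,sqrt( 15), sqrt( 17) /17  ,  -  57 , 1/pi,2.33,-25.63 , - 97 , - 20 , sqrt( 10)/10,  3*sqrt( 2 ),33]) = [ - 97, - 74, - 57, - 25.63,-20 , - 18,  sqrt( 17)/17, sqrt (10) /10 , 1/pi, 2.33,sqrt( 15), 3*sqrt( 2),  sqrt ( 19), 33]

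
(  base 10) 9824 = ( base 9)14425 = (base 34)8gw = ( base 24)H18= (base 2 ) 10011001100000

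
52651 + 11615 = 64266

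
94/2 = 47= 47.00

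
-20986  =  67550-88536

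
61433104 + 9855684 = 71288788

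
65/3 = 65/3= 21.67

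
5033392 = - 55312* ( - 91)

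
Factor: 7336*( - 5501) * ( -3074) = 2^4*7^1*29^1*53^1 *131^1*5501^1 = 124052302864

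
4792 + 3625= 8417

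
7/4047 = 7/4047 = 0.00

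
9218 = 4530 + 4688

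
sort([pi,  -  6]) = [ - 6 , pi]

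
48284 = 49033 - 749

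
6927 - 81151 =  - 74224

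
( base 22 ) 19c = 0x2b6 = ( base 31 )MC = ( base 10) 694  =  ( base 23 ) 174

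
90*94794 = 8531460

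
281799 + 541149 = 822948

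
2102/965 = 2102/965 = 2.18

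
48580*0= 0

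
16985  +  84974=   101959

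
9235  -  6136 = 3099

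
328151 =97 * 3383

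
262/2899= 262/2899 = 0.09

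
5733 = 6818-1085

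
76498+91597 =168095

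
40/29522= 20/14761 = 0.00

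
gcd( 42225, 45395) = 5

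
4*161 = 644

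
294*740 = 217560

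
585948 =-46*(- 12738 ) 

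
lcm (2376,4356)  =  26136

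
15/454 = 15/454 =0.03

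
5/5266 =5/5266=0.00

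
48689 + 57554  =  106243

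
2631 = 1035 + 1596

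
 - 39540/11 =- 3595+5/11  =  - 3594.55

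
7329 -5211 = 2118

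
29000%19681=9319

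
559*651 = 363909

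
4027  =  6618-2591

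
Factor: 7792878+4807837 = 5^1*163^1* 15461^1 =12600715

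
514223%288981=225242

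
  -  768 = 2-770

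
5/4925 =1/985 = 0.00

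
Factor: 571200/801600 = 119/167 = 7^1*17^1*167^( -1)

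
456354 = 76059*6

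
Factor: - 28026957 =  - 3^1*7^1*19^2*3697^1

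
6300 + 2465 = 8765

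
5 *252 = 1260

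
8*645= 5160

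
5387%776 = 731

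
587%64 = 11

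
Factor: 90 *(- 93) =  - 8370 = -2^1*3^3 *5^1 * 31^1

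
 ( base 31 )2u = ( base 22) 44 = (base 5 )332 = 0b1011100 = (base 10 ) 92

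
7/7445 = 7/7445 = 0.00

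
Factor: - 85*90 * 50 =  - 2^2 * 3^2* 5^4 * 17^1= -382500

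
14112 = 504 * 28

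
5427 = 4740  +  687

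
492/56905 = 492/56905=0.01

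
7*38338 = 268366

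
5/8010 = 1/1602 = 0.00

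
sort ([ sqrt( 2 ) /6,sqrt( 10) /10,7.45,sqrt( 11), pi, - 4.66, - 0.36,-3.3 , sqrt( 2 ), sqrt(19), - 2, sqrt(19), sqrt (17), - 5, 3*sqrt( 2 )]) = [ - 5, -4.66, - 3.3,- 2 ,-0.36,  sqrt( 2)/6, sqrt( 10) /10,sqrt (2 ), pi, sqrt (11), sqrt( 17 ),3*sqrt (2), sqrt( 19 ),sqrt( 19),7.45 ]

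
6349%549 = 310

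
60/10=6 = 6.00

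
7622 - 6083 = 1539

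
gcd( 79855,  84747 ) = 1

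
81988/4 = 20497  =  20497.00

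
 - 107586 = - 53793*2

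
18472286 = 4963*3722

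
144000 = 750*192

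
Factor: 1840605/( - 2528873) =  - 3^1 * 5^1*  13^1*23^( - 1)*43^( - 1) * 2557^( -1 )*9439^1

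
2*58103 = 116206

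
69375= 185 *375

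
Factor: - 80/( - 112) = 5/7 = 5^1 *7^ (- 1) 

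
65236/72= 906 + 1/18 = 906.06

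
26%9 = 8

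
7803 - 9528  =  -1725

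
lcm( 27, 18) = 54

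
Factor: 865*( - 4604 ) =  - 2^2*5^1*173^1*1151^1 = - 3982460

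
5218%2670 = 2548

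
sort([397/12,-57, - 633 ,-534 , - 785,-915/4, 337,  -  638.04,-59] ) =[ - 785,-638.04, - 633,-534,  -  915/4,- 59,  -  57,397/12, 337 ]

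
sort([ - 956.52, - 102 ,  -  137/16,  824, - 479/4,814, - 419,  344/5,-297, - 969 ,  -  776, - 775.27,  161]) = [ - 969,- 956.52,-776 , - 775.27 , - 419, - 297, - 479/4, - 102, - 137/16,344/5, 161,  814, 824]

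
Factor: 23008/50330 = 16/35 = 2^4*5^( - 1)*7^(  -  1 ) 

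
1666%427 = 385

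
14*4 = 56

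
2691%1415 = 1276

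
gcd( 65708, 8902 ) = 2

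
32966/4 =8241+1/2 = 8241.50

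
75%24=3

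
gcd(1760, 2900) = 20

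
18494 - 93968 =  - 75474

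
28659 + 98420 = 127079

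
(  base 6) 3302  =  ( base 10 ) 758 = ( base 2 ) 1011110110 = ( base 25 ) 158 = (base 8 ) 1366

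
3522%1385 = 752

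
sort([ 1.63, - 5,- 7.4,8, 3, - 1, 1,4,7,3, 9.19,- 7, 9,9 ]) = [  -  7.4, -7, - 5, - 1,1 , 1.63 , 3 , 3,4 , 7 , 8,9 , 9, 9.19]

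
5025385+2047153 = 7072538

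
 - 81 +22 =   -  59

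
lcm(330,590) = 19470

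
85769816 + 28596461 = 114366277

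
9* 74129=667161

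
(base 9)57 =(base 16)34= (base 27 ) 1p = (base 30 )1m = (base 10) 52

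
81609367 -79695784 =1913583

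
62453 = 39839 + 22614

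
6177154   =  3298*1873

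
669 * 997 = 666993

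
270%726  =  270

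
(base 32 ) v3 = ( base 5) 12440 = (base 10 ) 995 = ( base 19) 2e7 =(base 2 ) 1111100011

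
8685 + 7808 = 16493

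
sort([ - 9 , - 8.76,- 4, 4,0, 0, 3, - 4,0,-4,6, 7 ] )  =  [ - 9, -8.76, - 4, - 4, -4,0 , 0, 0,3 , 4,6,7]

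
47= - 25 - -72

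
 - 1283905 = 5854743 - 7138648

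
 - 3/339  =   - 1 + 112/113 = - 0.01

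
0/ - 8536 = 0/1=- 0.00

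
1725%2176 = 1725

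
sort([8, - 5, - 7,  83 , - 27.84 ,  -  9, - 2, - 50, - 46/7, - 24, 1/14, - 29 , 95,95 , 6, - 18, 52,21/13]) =[ - 50 , - 29, - 27.84, - 24, - 18, - 9, - 7 ,-46/7, - 5, - 2,1/14,  21/13 , 6,  8, 52,83, 95,95]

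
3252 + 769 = 4021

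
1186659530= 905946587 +280712943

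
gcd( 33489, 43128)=9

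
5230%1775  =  1680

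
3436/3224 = 1 + 53/806 = 1.07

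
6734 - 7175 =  - 441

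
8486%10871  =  8486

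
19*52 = 988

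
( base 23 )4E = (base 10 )106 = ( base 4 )1222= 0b1101010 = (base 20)56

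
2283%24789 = 2283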